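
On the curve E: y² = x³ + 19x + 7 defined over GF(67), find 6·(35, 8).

Write G = (35, 8).
Double-and-add on 6 = (110)₂. Start with G = (35, 8) for the leading 1-bit.
double: tangent at (35, 8): λ = (3·35² + 19)/(2·8) ≡ 9/16. 16⁻¹ ≡ 21 (mod 67) since 16·21 = 336 ≡ 1, so λ ≡ 9·21 ≡ 55.
  x = λ² - 35 - 35 = 3025 - 70 ≡ 7; y = λ·(35 - 7) - 8 ≡ 58. → (7, 58)
add G: (7, 58) + (35, 8). λ = (8 - 58)/(35 - 7) ≡ 17/28 mod 67. 28⁻¹ ≡ 12 (mod 67) since 28·12 = 336 ≡ 1, so λ ≡ 3.
  x = λ² - 7 - 35 = 9 - 42 ≡ 34; y = λ·(7 - 34) - 58 ≡ 62. → (34, 62)
double: tangent at (34, 62): λ = (3·34² + 19)/(2·62) ≡ 3/57. 57⁻¹ ≡ 20 (mod 67) since 57·20 = 1140 ≡ 1, so λ ≡ 3·20 ≡ 60.
  x = λ² - 34 - 34 = 3600 - 68 ≡ 48; y = λ·(34 - 48) - 62 ≡ 36. → (48, 36)

(48, 36)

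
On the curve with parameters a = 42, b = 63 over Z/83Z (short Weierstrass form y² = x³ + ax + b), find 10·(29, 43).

(50, 16)

Write Q = (29, 43).
Repeated addition: build up to 10Q.
2Q: tangent at (29, 43): λ = (3·29² + 42)/(2·43) ≡ 75/3. 3⁻¹ ≡ 28 (mod 83) since 3·28 = 84 ≡ 1, so λ ≡ 75·28 ≡ 25.
  x = λ² - 29 - 29 = 625 - 58 ≡ 69; y = λ·(29 - 69) - 43 ≡ 36. → (69, 36)
3Q: (69, 36) + (29, 43). λ = (43 - 36)/(29 - 69) ≡ 7/43 mod 83. 43⁻¹ ≡ 56 (mod 83) since 43·56 = 2408 ≡ 1, so λ ≡ 60.
  x = λ² - 69 - 29 = 3600 - 98 ≡ 16; y = λ·(69 - 16) - 36 ≡ 73. → (16, 73)
4Q: (16, 73) + (29, 43). λ = (43 - 73)/(29 - 16) ≡ 53/13 mod 83. 13⁻¹ ≡ 32 (mod 83) since 13·32 = 416 ≡ 1, so λ ≡ 36.
  x = λ² - 16 - 29 = 1296 - 45 ≡ 6; y = λ·(16 - 6) - 73 ≡ 38. → (6, 38)
5Q: (6, 38) + (29, 43). λ = (43 - 38)/(29 - 6) ≡ 5/23 mod 83. 23⁻¹ ≡ 65 (mod 83), so λ ≡ 76.
  x = λ² - 6 - 29 = 5776 - 35 ≡ 14; y = λ·(6 - 14) - 38 ≡ 18. → (14, 18)
6Q: (14, 18) + (29, 43). λ = (43 - 18)/(29 - 14) ≡ 25/15 mod 83. 15⁻¹ ≡ 72 (mod 83) since 15·72 = 1080 ≡ 1, so λ ≡ 57.
  x = λ² - 14 - 29 = 3249 - 43 ≡ 52; y = λ·(14 - 52) - 18 ≡ 57. → (52, 57)
7Q: (52, 57) + (29, 43). λ = (43 - 57)/(29 - 52) ≡ 69/60 mod 83. 60⁻¹ ≡ 18 (mod 83) since 60·18 = 1080 ≡ 1, so λ ≡ 80.
  x = λ² - 52 - 29 = 6400 - 81 ≡ 11; y = λ·(52 - 11) - 57 ≡ 69. → (11, 69)
8Q: (11, 69) + (29, 43). λ = (43 - 69)/(29 - 11) ≡ 57/18 mod 83. 18⁻¹ ≡ 60 (mod 83), so λ ≡ 17.
  x = λ² - 11 - 29 = 289 - 40 ≡ 0; y = λ·(11 - 0) - 69 ≡ 35. → (0, 35)
9Q: (0, 35) + (29, 43). λ = (43 - 35)/(29 - 0) ≡ 8/29 mod 83. 29⁻¹ ≡ 63 (mod 83), so λ ≡ 6.
  x = λ² - 0 - 29 = 36 - 29 ≡ 7; y = λ·(0 - 7) - 35 ≡ 6. → (7, 6)
10Q: (7, 6) + (29, 43). λ = (43 - 6)/(29 - 7) ≡ 37/22 mod 83. 22⁻¹ ≡ 34 (mod 83) since 22·34 = 748 ≡ 1, so λ ≡ 13.
  x = λ² - 7 - 29 = 169 - 36 ≡ 50; y = λ·(7 - 50) - 6 ≡ 16. → (50, 16)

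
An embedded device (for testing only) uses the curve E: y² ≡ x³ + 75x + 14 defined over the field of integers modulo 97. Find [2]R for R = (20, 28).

tangent at (20, 28): λ = (3·20² + 75)/(2·28) ≡ 14/56. 56⁻¹ ≡ 26 (mod 97), so λ ≡ 14·26 ≡ 73.
  x = λ² - 20 - 20 = 5329 - 40 ≡ 51; y = λ·(20 - 51) - 28 ≡ 37. → (51, 37)

(51, 37)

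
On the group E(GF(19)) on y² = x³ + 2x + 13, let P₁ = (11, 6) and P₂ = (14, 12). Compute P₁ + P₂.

(11, 6) + (14, 12). λ = (12 - 6)/(14 - 11) ≡ 6/3 mod 19. 3⁻¹ ≡ 13 (mod 19), so λ ≡ 2.
  x = λ² - 11 - 14 = 4 - 25 ≡ 17; y = λ·(11 - 17) - 6 ≡ 1. → (17, 1)

(17, 1)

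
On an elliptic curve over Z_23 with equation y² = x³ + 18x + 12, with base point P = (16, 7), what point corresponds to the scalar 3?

(8, 1)

Repeated addition: build up to 3P.
2P: tangent at (16, 7): λ = (3·16² + 18)/(2·7) ≡ 4/14. 14⁻¹ ≡ 5 (mod 23) since 14·5 = 70 ≡ 1, so λ ≡ 4·5 ≡ 20.
  x = λ² - 16 - 16 = 400 - 32 ≡ 0; y = λ·(16 - 0) - 7 ≡ 14. → (0, 14)
3P: (0, 14) + (16, 7). λ = (7 - 14)/(16 - 0) ≡ 16/16 mod 23. 16⁻¹ ≡ 13 (mod 23) since 16·13 = 208 ≡ 1, so λ ≡ 1.
  x = λ² - 0 - 16 = 1 - 16 ≡ 8; y = λ·(0 - 8) - 14 ≡ 1. → (8, 1)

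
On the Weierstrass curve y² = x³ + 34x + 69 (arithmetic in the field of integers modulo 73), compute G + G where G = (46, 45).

tangent at (46, 45): λ = (3·46² + 34)/(2·45) ≡ 31/17. 17⁻¹ ≡ 43 (mod 73), so λ ≡ 31·43 ≡ 19.
  x = λ² - 46 - 46 = 361 - 92 ≡ 50; y = λ·(46 - 50) - 45 ≡ 25. → (50, 25)

(50, 25)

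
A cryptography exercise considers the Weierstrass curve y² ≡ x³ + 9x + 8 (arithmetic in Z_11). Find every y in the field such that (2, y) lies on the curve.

1, 10

x³ + 9x + 8 = 34 ≡ 1 (mod 11).
Square roots of 1 mod 11: 1 and 10 (since 1² = 1 ≡ 1).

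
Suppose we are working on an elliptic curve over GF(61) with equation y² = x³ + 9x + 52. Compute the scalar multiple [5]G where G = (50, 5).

Repeated addition: build up to 5G.
2G: tangent at (50, 5): λ = (3·50² + 9)/(2·5) ≡ 6/10. 10⁻¹ ≡ 55 (mod 61), so λ ≡ 6·55 ≡ 25.
  x = λ² - 50 - 50 = 625 - 100 ≡ 37; y = λ·(50 - 37) - 5 ≡ 15. → (37, 15)
3G: (37, 15) + (50, 5). λ = (5 - 15)/(50 - 37) ≡ 51/13 mod 61. 13⁻¹ ≡ 47 (mod 61), so λ ≡ 18.
  x = λ² - 37 - 50 = 324 - 87 ≡ 54; y = λ·(37 - 54) - 15 ≡ 45. → (54, 45)
4G: (54, 45) + (50, 5). λ = (5 - 45)/(50 - 54) ≡ 21/57 mod 61. 57⁻¹ ≡ 15 (mod 61), so λ ≡ 10.
  x = λ² - 54 - 50 = 100 - 104 ≡ 57; y = λ·(54 - 57) - 45 ≡ 47. → (57, 47)
5G: (57, 47) + (50, 5). λ = (5 - 47)/(50 - 57) ≡ 19/54 mod 61. 54⁻¹ ≡ 26 (mod 61), so λ ≡ 6.
  x = λ² - 57 - 50 = 36 - 107 ≡ 51; y = λ·(57 - 51) - 47 ≡ 50. → (51, 50)

(51, 50)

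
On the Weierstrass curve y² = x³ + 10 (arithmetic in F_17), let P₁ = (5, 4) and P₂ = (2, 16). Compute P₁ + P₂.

(5, 4) + (2, 16). λ = (16 - 4)/(2 - 5) ≡ 12/14 mod 17. 14⁻¹ ≡ 11 (mod 17), so λ ≡ 13.
  x = λ² - 5 - 2 = 169 - 7 ≡ 9; y = λ·(5 - 9) - 4 ≡ 12. → (9, 12)

(9, 12)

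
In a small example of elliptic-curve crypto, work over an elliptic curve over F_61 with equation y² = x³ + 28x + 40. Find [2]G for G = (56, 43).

(30, 8)

tangent at (56, 43): λ = (3·56² + 28)/(2·43) ≡ 42/25. 25⁻¹ ≡ 22 (mod 61), so λ ≡ 42·22 ≡ 9.
  x = λ² - 56 - 56 = 81 - 112 ≡ 30; y = λ·(56 - 30) - 43 ≡ 8. → (30, 8)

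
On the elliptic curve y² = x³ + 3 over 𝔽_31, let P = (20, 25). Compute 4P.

(17, 24)

Double-and-add on 4 = (100)₂. Start with P = (20, 25) for the leading 1-bit.
double: tangent at (20, 25): λ = (3·20² + 0)/(2·25) ≡ 22/19. 19⁻¹ ≡ 18 (mod 31), so λ ≡ 22·18 ≡ 24.
  x = λ² - 20 - 20 = 576 - 40 ≡ 9; y = λ·(20 - 9) - 25 ≡ 22. → (9, 22)
double: tangent at (9, 22): λ = (3·9² + 0)/(2·22) ≡ 26/13. 13⁻¹ ≡ 12 (mod 31), so λ ≡ 26·12 ≡ 2.
  x = λ² - 9 - 9 = 4 - 18 ≡ 17; y = λ·(9 - 17) - 22 ≡ 24. → (17, 24)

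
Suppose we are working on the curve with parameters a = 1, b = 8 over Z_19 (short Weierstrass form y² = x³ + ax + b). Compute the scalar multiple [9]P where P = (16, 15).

Double-and-add on 9 = (1001)₂. Start with P = (16, 15) for the leading 1-bit.
double: tangent at (16, 15): λ = (3·16² + 1)/(2·15) ≡ 9/11. 11⁻¹ ≡ 7 (mod 19) since 11·7 = 77 ≡ 1, so λ ≡ 9·7 ≡ 6.
  x = λ² - 16 - 16 = 36 - 32 ≡ 4; y = λ·(16 - 4) - 15 ≡ 0. → (4, 0)
double: (4, 0) + (4, 0): same x and y₁ ≡ -y₂, so the sum is the point at infinity.
double: the point at infinity + the point at infinity = the point at infinity (identity).
add P: the point at infinity + (16, 15) = (16, 15) (identity).

(16, 15)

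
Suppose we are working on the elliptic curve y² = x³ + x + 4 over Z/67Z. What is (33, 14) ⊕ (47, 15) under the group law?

(27, 63)

(33, 14) + (47, 15). λ = (15 - 14)/(47 - 33) ≡ 1/14 mod 67. 14⁻¹ ≡ 24 (mod 67), so λ ≡ 24.
  x = λ² - 33 - 47 = 576 - 80 ≡ 27; y = λ·(33 - 27) - 14 ≡ 63. → (27, 63)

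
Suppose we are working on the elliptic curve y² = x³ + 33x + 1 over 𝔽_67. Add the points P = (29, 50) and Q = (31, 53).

(26, 55)

(29, 50) + (31, 53). λ = (53 - 50)/(31 - 29) ≡ 3/2 mod 67. 2⁻¹ ≡ 34 (mod 67) since 2·34 = 68 ≡ 1, so λ ≡ 35.
  x = λ² - 29 - 31 = 1225 - 60 ≡ 26; y = λ·(29 - 26) - 50 ≡ 55. → (26, 55)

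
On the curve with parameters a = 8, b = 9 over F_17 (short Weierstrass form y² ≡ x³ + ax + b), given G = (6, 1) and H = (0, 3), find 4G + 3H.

(0, 14)

First 4G:
Double-and-add on 4 = (100)₂. Start with G = (6, 1) for the leading 1-bit.
double: tangent at (6, 1): λ = (3·6² + 8)/(2·1) ≡ 14/2. 2⁻¹ ≡ 9 (mod 17), so λ ≡ 14·9 ≡ 7.
  x = λ² - 6 - 6 = 49 - 12 ≡ 3; y = λ·(6 - 3) - 1 ≡ 3. → (3, 3)
double: tangent at (3, 3): λ = (3·3² + 8)/(2·3) ≡ 1/6. 6⁻¹ ≡ 3 (mod 17), so λ ≡ 1·3 ≡ 3.
  x = λ² - 3 - 3 = 9 - 6 ≡ 3; y = λ·(3 - 3) - 3 ≡ 14. → (3, 14)
4G = (3, 14).
Next 3H:
Repeated addition: build up to 3H.
2H: tangent at (0, 3): λ = (3·0² + 8)/(2·3) ≡ 8/6. 6⁻¹ ≡ 3 (mod 17) since 6·3 = 18 ≡ 1, so λ ≡ 8·3 ≡ 7.
  x = λ² - 0 - 0 = 49 - 0 ≡ 15; y = λ·(0 - 15) - 3 ≡ 11. → (15, 11)
3H: (15, 11) + (0, 3). λ = (3 - 11)/(0 - 15) ≡ 9/2 mod 17. 2⁻¹ ≡ 9 (mod 17) since 2·9 = 18 ≡ 1, so λ ≡ 13.
  x = λ² - 15 - 0 = 169 - 15 ≡ 1; y = λ·(15 - 1) - 11 ≡ 1. → (1, 1)
3H = (1, 1).
Finally 4G + 3H:
(3, 14) + (1, 1). λ = (1 - 14)/(1 - 3) ≡ 4/15 mod 17. 15⁻¹ ≡ 8 (mod 17), so λ ≡ 15.
  x = λ² - 3 - 1 = 225 - 4 ≡ 0; y = λ·(3 - 0) - 14 ≡ 14. → (0, 14)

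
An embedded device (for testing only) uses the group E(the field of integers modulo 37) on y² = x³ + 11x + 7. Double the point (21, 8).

(6, 17)

tangent at (21, 8): λ = (3·21² + 11)/(2·8) ≡ 2/16. 16⁻¹ ≡ 7 (mod 37), so λ ≡ 2·7 ≡ 14.
  x = λ² - 21 - 21 = 196 - 42 ≡ 6; y = λ·(21 - 6) - 8 ≡ 17. → (6, 17)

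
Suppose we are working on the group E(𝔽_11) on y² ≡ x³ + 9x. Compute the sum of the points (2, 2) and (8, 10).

(4, 10)

(2, 2) + (8, 10). λ = (10 - 2)/(8 - 2) ≡ 8/6 mod 11. 6⁻¹ ≡ 2 (mod 11), so λ ≡ 5.
  x = λ² - 2 - 8 = 25 - 10 ≡ 4; y = λ·(2 - 4) - 2 ≡ 10. → (4, 10)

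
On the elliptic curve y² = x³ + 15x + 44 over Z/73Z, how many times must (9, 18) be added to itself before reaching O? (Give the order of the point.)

2P: tangent at (9, 18): λ = (3·9² + 15)/(2·18) ≡ 39/36. 36⁻¹ ≡ 71 (mod 73), so λ ≡ 39·71 ≡ 68.
  x = λ² - 9 - 9 = 4624 - 18 ≡ 7; y = λ·(9 - 7) - 18 ≡ 45. → (7, 45)
3P: (7, 45) + (9, 18). λ = (18 - 45)/(9 - 7) ≡ 46/2 mod 73. 2⁻¹ ≡ 37 (mod 73) since 2·37 = 74 ≡ 1, so λ ≡ 23.
  x = λ² - 7 - 9 = 529 - 16 ≡ 2; y = λ·(7 - 2) - 45 ≡ 70. → (2, 70)
4P: (2, 70) + (9, 18). λ = (18 - 70)/(9 - 2) ≡ 21/7 mod 73. 7⁻¹ ≡ 21 (mod 73), so λ ≡ 3.
  x = λ² - 2 - 9 = 9 - 11 ≡ 71; y = λ·(2 - 71) - 70 ≡ 15. → (71, 15)
5P: (71, 15) + (9, 18). λ = (18 - 15)/(9 - 71) ≡ 3/11 mod 73. 11⁻¹ ≡ 20 (mod 73), so λ ≡ 60.
  x = λ² - 71 - 9 = 3600 - 80 ≡ 16; y = λ·(71 - 16) - 15 ≡ 0. → (16, 0)
6P: (16, 0) + (9, 18). λ = (18 - 0)/(9 - 16) ≡ 18/66 mod 73. 66⁻¹ ≡ 52 (mod 73), so λ ≡ 60.
  x = λ² - 16 - 9 = 3600 - 25 ≡ 71; y = λ·(16 - 71) - 0 ≡ 58. → (71, 58)
7P: (71, 58) + (9, 18). λ = (18 - 58)/(9 - 71) ≡ 33/11 mod 73. 11⁻¹ ≡ 20 (mod 73), so λ ≡ 3.
  x = λ² - 71 - 9 = 9 - 80 ≡ 2; y = λ·(71 - 2) - 58 ≡ 3. → (2, 3)
8P: (2, 3) + (9, 18). λ = (18 - 3)/(9 - 2) ≡ 15/7 mod 73. 7⁻¹ ≡ 21 (mod 73), so λ ≡ 23.
  x = λ² - 2 - 9 = 529 - 11 ≡ 7; y = λ·(2 - 7) - 3 ≡ 28. → (7, 28)
9P: (7, 28) + (9, 18). λ = (18 - 28)/(9 - 7) ≡ 63/2 mod 73. 2⁻¹ ≡ 37 (mod 73), so λ ≡ 68.
  x = λ² - 7 - 9 = 4624 - 16 ≡ 9; y = λ·(7 - 9) - 28 ≡ 55. → (9, 55)
10P: (9, 55) + (9, 18): same x and y₁ ≡ -y₂, so the sum is O.
10P = O, so the order is 10.

10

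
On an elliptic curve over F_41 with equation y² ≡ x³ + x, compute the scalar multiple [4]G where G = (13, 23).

(0, 0)

Double-and-add on 4 = (100)₂. Start with G = (13, 23) for the leading 1-bit.
double: tangent at (13, 23): λ = (3·13² + 1)/(2·23) ≡ 16/5. 5⁻¹ ≡ 33 (mod 41), so λ ≡ 16·33 ≡ 36.
  x = λ² - 13 - 13 = 1296 - 26 ≡ 40; y = λ·(13 - 40) - 23 ≡ 30. → (40, 30)
double: tangent at (40, 30): λ = (3·40² + 1)/(2·30) ≡ 4/19. 19⁻¹ ≡ 13 (mod 41) since 19·13 = 247 ≡ 1, so λ ≡ 4·13 ≡ 11.
  x = λ² - 40 - 40 = 121 - 80 ≡ 0; y = λ·(40 - 0) - 30 ≡ 0. → (0, 0)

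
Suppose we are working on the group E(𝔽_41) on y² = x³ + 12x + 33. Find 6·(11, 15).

(32, 37)

Write G = (11, 15).
Double-and-add on 6 = (110)₂. Start with G = (11, 15) for the leading 1-bit.
double: tangent at (11, 15): λ = (3·11² + 12)/(2·15) ≡ 6/30. 30⁻¹ ≡ 26 (mod 41), so λ ≡ 6·26 ≡ 33.
  x = λ² - 11 - 11 = 1089 - 22 ≡ 1; y = λ·(11 - 1) - 15 ≡ 28. → (1, 28)
add G: (1, 28) + (11, 15). λ = (15 - 28)/(11 - 1) ≡ 28/10 mod 41. 10⁻¹ ≡ 37 (mod 41), so λ ≡ 11.
  x = λ² - 1 - 11 = 121 - 12 ≡ 27; y = λ·(1 - 27) - 28 ≡ 14. → (27, 14)
double: tangent at (27, 14): λ = (3·27² + 12)/(2·14) ≡ 26/28. 28⁻¹ ≡ 22 (mod 41), so λ ≡ 26·22 ≡ 39.
  x = λ² - 27 - 27 = 1521 - 54 ≡ 32; y = λ·(27 - 32) - 14 ≡ 37. → (32, 37)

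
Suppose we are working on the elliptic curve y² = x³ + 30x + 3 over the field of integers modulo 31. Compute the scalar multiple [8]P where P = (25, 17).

Double-and-add on 8 = (1000)₂. Start with P = (25, 17) for the leading 1-bit.
double: tangent at (25, 17): λ = (3·25² + 30)/(2·17) ≡ 14/3. 3⁻¹ ≡ 21 (mod 31) since 3·21 = 63 ≡ 1, so λ ≡ 14·21 ≡ 15.
  x = λ² - 25 - 25 = 225 - 50 ≡ 20; y = λ·(25 - 20) - 17 ≡ 27. → (20, 27)
double: tangent at (20, 27): λ = (3·20² + 30)/(2·27) ≡ 21/23. 23⁻¹ ≡ 27 (mod 31), so λ ≡ 21·27 ≡ 9.
  x = λ² - 20 - 20 = 81 - 40 ≡ 10; y = λ·(20 - 10) - 27 ≡ 1. → (10, 1)
double: tangent at (10, 1): λ = (3·10² + 30)/(2·1) ≡ 20/2. 2⁻¹ ≡ 16 (mod 31), so λ ≡ 20·16 ≡ 10.
  x = λ² - 10 - 10 = 100 - 20 ≡ 18; y = λ·(10 - 18) - 1 ≡ 12. → (18, 12)

(18, 12)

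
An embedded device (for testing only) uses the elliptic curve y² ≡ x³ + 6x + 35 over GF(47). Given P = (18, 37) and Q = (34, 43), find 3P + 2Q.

First 3P:
Repeated addition: build up to 3P.
2P: tangent at (18, 37): λ = (3·18² + 6)/(2·37) ≡ 38/27. 27⁻¹ ≡ 7 (mod 47), so λ ≡ 38·7 ≡ 31.
  x = λ² - 18 - 18 = 961 - 36 ≡ 32; y = λ·(18 - 32) - 37 ≡ 46. → (32, 46)
3P: (32, 46) + (18, 37). λ = (37 - 46)/(18 - 32) ≡ 38/33 mod 47. 33⁻¹ ≡ 10 (mod 47), so λ ≡ 4.
  x = λ² - 32 - 18 = 16 - 50 ≡ 13; y = λ·(32 - 13) - 46 ≡ 30. → (13, 30)
3P = (13, 30).
Next 2Q:
Repeated addition: build up to 2Q.
2Q: tangent at (34, 43): λ = (3·34² + 6)/(2·43) ≡ 43/39. 39⁻¹ ≡ 41 (mod 47), so λ ≡ 43·41 ≡ 24.
  x = λ² - 34 - 34 = 576 - 68 ≡ 38; y = λ·(34 - 38) - 43 ≡ 2. → (38, 2)
2Q = (38, 2).
Finally 3P + 2Q:
(13, 30) + (38, 2). λ = (2 - 30)/(38 - 13) ≡ 19/25 mod 47. 25⁻¹ ≡ 32 (mod 47), so λ ≡ 44.
  x = λ² - 13 - 38 = 1936 - 51 ≡ 5; y = λ·(13 - 5) - 30 ≡ 40. → (5, 40)

(5, 40)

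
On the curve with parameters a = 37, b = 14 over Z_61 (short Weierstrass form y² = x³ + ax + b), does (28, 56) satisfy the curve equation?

y² = 56² ≡ 25; x³ + 37x + 14 = 23002 ≡ 5 (mod 61). 25 ≠ 5.

no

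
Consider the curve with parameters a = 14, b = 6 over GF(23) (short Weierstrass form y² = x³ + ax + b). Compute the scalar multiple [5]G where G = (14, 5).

(19, 1)

Double-and-add on 5 = (101)₂. Start with G = (14, 5) for the leading 1-bit.
double: tangent at (14, 5): λ = (3·14² + 14)/(2·5) ≡ 4/10. 10⁻¹ ≡ 7 (mod 23) since 10·7 = 70 ≡ 1, so λ ≡ 4·7 ≡ 5.
  x = λ² - 14 - 14 = 25 - 28 ≡ 20; y = λ·(14 - 20) - 5 ≡ 11. → (20, 11)
double: tangent at (20, 11): λ = (3·20² + 14)/(2·11) ≡ 18/22. 22⁻¹ ≡ 22 (mod 23), so λ ≡ 18·22 ≡ 5.
  x = λ² - 20 - 20 = 25 - 40 ≡ 8; y = λ·(20 - 8) - 11 ≡ 3. → (8, 3)
add G: (8, 3) + (14, 5). λ = (5 - 3)/(14 - 8) ≡ 2/6 mod 23. 6⁻¹ ≡ 4 (mod 23), so λ ≡ 8.
  x = λ² - 8 - 14 = 64 - 22 ≡ 19; y = λ·(8 - 19) - 3 ≡ 1. → (19, 1)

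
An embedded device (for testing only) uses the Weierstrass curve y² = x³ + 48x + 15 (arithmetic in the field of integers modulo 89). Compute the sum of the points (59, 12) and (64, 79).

(53, 15)

(59, 12) + (64, 79). λ = (79 - 12)/(64 - 59) ≡ 67/5 mod 89. 5⁻¹ ≡ 18 (mod 89) since 5·18 = 90 ≡ 1, so λ ≡ 49.
  x = λ² - 59 - 64 = 2401 - 123 ≡ 53; y = λ·(59 - 53) - 12 ≡ 15. → (53, 15)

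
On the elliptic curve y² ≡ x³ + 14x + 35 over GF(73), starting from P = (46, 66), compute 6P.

Double-and-add on 6 = (110)₂. Start with P = (46, 66) for the leading 1-bit.
double: tangent at (46, 66): λ = (3·46² + 14)/(2·66) ≡ 11/59. 59⁻¹ ≡ 26 (mod 73) since 59·26 = 1534 ≡ 1, so λ ≡ 11·26 ≡ 67.
  x = λ² - 46 - 46 = 4489 - 92 ≡ 17; y = λ·(46 - 17) - 66 ≡ 52. → (17, 52)
add P: (17, 52) + (46, 66). λ = (66 - 52)/(46 - 17) ≡ 14/29 mod 73. 29⁻¹ ≡ 68 (mod 73), so λ ≡ 3.
  x = λ² - 17 - 46 = 9 - 63 ≡ 19; y = λ·(17 - 19) - 52 ≡ 15. → (19, 15)
double: tangent at (19, 15): λ = (3·19² + 14)/(2·15) ≡ 2/30. 30⁻¹ ≡ 56 (mod 73) since 30·56 = 1680 ≡ 1, so λ ≡ 2·56 ≡ 39.
  x = λ² - 19 - 19 = 1521 - 38 ≡ 23; y = λ·(19 - 23) - 15 ≡ 48. → (23, 48)

(23, 48)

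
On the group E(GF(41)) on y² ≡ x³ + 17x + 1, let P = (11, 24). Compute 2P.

tangent at (11, 24): λ = (3·11² + 17)/(2·24) ≡ 11/7. 7⁻¹ ≡ 6 (mod 41) since 7·6 = 42 ≡ 1, so λ ≡ 11·6 ≡ 25.
  x = λ² - 11 - 11 = 625 - 22 ≡ 29; y = λ·(11 - 29) - 24 ≡ 18. → (29, 18)

(29, 18)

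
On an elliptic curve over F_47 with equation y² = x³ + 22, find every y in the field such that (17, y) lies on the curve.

0

x³ + 0x + 22 = 4935 ≡ 0 (mod 47).
Only y = 0 satisfies y² ≡ 0.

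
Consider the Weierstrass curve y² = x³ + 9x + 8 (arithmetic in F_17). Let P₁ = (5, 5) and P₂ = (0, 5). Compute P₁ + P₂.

(12, 12)

(5, 5) + (0, 5). λ = (5 - 5)/(0 - 5) ≡ 0/12 mod 17. 12⁻¹ ≡ 10 (mod 17), so λ ≡ 0.
  x = λ² - 5 - 0 = 0 - 5 ≡ 12; y = λ·(5 - 12) - 5 ≡ 12. → (12, 12)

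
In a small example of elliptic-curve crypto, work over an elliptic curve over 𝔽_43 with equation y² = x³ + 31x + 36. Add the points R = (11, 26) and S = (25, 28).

(0, 37)

(11, 26) + (25, 28). λ = (28 - 26)/(25 - 11) ≡ 2/14 mod 43. 14⁻¹ ≡ 40 (mod 43), so λ ≡ 37.
  x = λ² - 11 - 25 = 1369 - 36 ≡ 0; y = λ·(11 - 0) - 26 ≡ 37. → (0, 37)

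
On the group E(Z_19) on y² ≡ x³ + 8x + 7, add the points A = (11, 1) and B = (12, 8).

(11, 1) + (12, 8). λ = (8 - 1)/(12 - 11) ≡ 7/1 mod 19. 1⁻¹ ≡ 1 (mod 19), so λ ≡ 7.
  x = λ² - 11 - 12 = 49 - 23 ≡ 7; y = λ·(11 - 7) - 1 ≡ 8. → (7, 8)

(7, 8)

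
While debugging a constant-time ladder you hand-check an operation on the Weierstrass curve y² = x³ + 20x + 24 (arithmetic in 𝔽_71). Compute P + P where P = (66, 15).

(22, 6)

tangent at (66, 15): λ = (3·66² + 20)/(2·15) ≡ 24/30. 30⁻¹ ≡ 45 (mod 71), so λ ≡ 24·45 ≡ 15.
  x = λ² - 66 - 66 = 225 - 132 ≡ 22; y = λ·(66 - 22) - 15 ≡ 6. → (22, 6)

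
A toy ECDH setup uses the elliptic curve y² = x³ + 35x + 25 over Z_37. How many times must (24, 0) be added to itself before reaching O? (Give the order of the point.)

2P: (24, 0) + (24, 0): same x and y₁ ≡ -y₂, so the sum is O.
2P = O, so the order is 2.

2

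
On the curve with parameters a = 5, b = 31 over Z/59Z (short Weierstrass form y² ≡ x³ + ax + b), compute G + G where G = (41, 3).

(22, 13)

tangent at (41, 3): λ = (3·41² + 5)/(2·3) ≡ 33/6. 6⁻¹ ≡ 10 (mod 59) since 6·10 = 60 ≡ 1, so λ ≡ 33·10 ≡ 35.
  x = λ² - 41 - 41 = 1225 - 82 ≡ 22; y = λ·(41 - 22) - 3 ≡ 13. → (22, 13)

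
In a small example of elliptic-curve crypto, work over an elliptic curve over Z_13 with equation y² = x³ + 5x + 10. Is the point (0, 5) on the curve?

y² = 5² ≡ 12; x³ + 5x + 10 = 10 ≡ 10 (mod 13). 12 ≠ 10.

no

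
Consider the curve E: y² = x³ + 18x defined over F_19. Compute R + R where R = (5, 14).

(6, 1)

tangent at (5, 14): λ = (3·5² + 18)/(2·14) ≡ 17/9. 9⁻¹ ≡ 17 (mod 19), so λ ≡ 17·17 ≡ 4.
  x = λ² - 5 - 5 = 16 - 10 ≡ 6; y = λ·(5 - 6) - 14 ≡ 1. → (6, 1)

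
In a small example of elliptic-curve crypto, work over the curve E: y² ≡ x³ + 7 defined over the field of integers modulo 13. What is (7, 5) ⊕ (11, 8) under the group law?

(7, 5) + (11, 8). λ = (8 - 5)/(11 - 7) ≡ 3/4 mod 13. 4⁻¹ ≡ 10 (mod 13), so λ ≡ 4.
  x = λ² - 7 - 11 = 16 - 18 ≡ 11; y = λ·(7 - 11) - 5 ≡ 5. → (11, 5)

(11, 5)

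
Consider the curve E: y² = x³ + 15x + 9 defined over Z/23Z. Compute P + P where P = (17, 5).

(20, 11)

tangent at (17, 5): λ = (3·17² + 15)/(2·5) ≡ 8/10. 10⁻¹ ≡ 7 (mod 23), so λ ≡ 8·7 ≡ 10.
  x = λ² - 17 - 17 = 100 - 34 ≡ 20; y = λ·(17 - 20) - 5 ≡ 11. → (20, 11)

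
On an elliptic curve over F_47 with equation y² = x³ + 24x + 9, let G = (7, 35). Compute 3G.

Repeated addition: build up to 3G.
2G: tangent at (7, 35): λ = (3·7² + 24)/(2·35) ≡ 30/23. 23⁻¹ ≡ 45 (mod 47) since 23·45 = 1035 ≡ 1, so λ ≡ 30·45 ≡ 34.
  x = λ² - 7 - 7 = 1156 - 14 ≡ 14; y = λ·(7 - 14) - 35 ≡ 9. → (14, 9)
3G: (14, 9) + (7, 35). λ = (35 - 9)/(7 - 14) ≡ 26/40 mod 47. 40⁻¹ ≡ 20 (mod 47), so λ ≡ 3.
  x = λ² - 14 - 7 = 9 - 21 ≡ 35; y = λ·(14 - 35) - 9 ≡ 22. → (35, 22)

(35, 22)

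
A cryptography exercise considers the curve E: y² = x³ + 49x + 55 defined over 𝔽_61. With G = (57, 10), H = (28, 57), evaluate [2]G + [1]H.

(24, 7)

First 2G:
Repeated addition: build up to 2G.
2G: tangent at (57, 10): λ = (3·57² + 49)/(2·10) ≡ 36/20. 20⁻¹ ≡ 58 (mod 61), so λ ≡ 36·58 ≡ 14.
  x = λ² - 57 - 57 = 196 - 114 ≡ 21; y = λ·(57 - 21) - 10 ≡ 6. → (21, 6)
2G = (21, 6).
Finally 2G + H:
(21, 6) + (28, 57). λ = (57 - 6)/(28 - 21) ≡ 51/7 mod 61. 7⁻¹ ≡ 35 (mod 61) since 7·35 = 245 ≡ 1, so λ ≡ 16.
  x = λ² - 21 - 28 = 256 - 49 ≡ 24; y = λ·(21 - 24) - 6 ≡ 7. → (24, 7)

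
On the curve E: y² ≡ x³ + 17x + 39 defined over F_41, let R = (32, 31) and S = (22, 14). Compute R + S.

(32, 31) + (22, 14). λ = (14 - 31)/(22 - 32) ≡ 24/31 mod 41. 31⁻¹ ≡ 4 (mod 41), so λ ≡ 14.
  x = λ² - 32 - 22 = 196 - 54 ≡ 19; y = λ·(32 - 19) - 31 ≡ 28. → (19, 28)

(19, 28)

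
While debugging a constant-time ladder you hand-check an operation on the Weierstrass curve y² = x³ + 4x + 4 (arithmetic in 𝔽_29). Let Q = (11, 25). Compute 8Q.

Repeated addition: build up to 8Q.
2Q: tangent at (11, 25): λ = (3·11² + 4)/(2·25) ≡ 19/21. 21⁻¹ ≡ 18 (mod 29) since 21·18 = 378 ≡ 1, so λ ≡ 19·18 ≡ 23.
  x = λ² - 11 - 11 = 529 - 22 ≡ 14; y = λ·(11 - 14) - 25 ≡ 22. → (14, 22)
3Q: (14, 22) + (11, 25). λ = (25 - 22)/(11 - 14) ≡ 3/26 mod 29. 26⁻¹ ≡ 19 (mod 29), so λ ≡ 28.
  x = λ² - 14 - 11 = 784 - 25 ≡ 5; y = λ·(14 - 5) - 22 ≡ 27. → (5, 27)
4Q: (5, 27) + (11, 25). λ = (25 - 27)/(11 - 5) ≡ 27/6 mod 29. 6⁻¹ ≡ 5 (mod 29), so λ ≡ 19.
  x = λ² - 5 - 11 = 361 - 16 ≡ 26; y = λ·(5 - 26) - 27 ≡ 9. → (26, 9)
5Q: (26, 9) + (11, 25). λ = (25 - 9)/(11 - 26) ≡ 16/14 mod 29. 14⁻¹ ≡ 27 (mod 29), so λ ≡ 26.
  x = λ² - 26 - 11 = 676 - 37 ≡ 1; y = λ·(26 - 1) - 9 ≡ 3. → (1, 3)
6Q: (1, 3) + (11, 25). λ = (25 - 3)/(11 - 1) ≡ 22/10 mod 29. 10⁻¹ ≡ 3 (mod 29), so λ ≡ 8.
  x = λ² - 1 - 11 = 64 - 12 ≡ 23; y = λ·(1 - 23) - 3 ≡ 24. → (23, 24)
7Q: (23, 24) + (11, 25). λ = (25 - 24)/(11 - 23) ≡ 1/17 mod 29. 17⁻¹ ≡ 12 (mod 29), so λ ≡ 12.
  x = λ² - 23 - 11 = 144 - 34 ≡ 23; y = λ·(23 - 23) - 24 ≡ 5. → (23, 5)
8Q: (23, 5) + (11, 25). λ = (25 - 5)/(11 - 23) ≡ 20/17 mod 29. 17⁻¹ ≡ 12 (mod 29), so λ ≡ 8.
  x = λ² - 23 - 11 = 64 - 34 ≡ 1; y = λ·(23 - 1) - 5 ≡ 26. → (1, 26)

(1, 26)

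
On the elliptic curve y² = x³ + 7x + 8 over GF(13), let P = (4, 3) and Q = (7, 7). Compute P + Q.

(4, 3) + (7, 7). λ = (7 - 3)/(7 - 4) ≡ 4/3 mod 13. 3⁻¹ ≡ 9 (mod 13) since 3·9 = 27 ≡ 1, so λ ≡ 10.
  x = λ² - 4 - 7 = 100 - 11 ≡ 11; y = λ·(4 - 11) - 3 ≡ 5. → (11, 5)

(11, 5)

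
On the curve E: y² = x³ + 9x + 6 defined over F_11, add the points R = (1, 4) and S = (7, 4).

(1, 4) + (7, 4). λ = (4 - 4)/(7 - 1) ≡ 0/6 mod 11. 6⁻¹ ≡ 2 (mod 11), so λ ≡ 0.
  x = λ² - 1 - 7 = 0 - 8 ≡ 3; y = λ·(1 - 3) - 4 ≡ 7. → (3, 7)

(3, 7)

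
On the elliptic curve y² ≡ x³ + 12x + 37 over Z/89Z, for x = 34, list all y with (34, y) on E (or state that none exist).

x³ + 12x + 37 = 39749 ≡ 55 (mod 89).
Square roots of 55 mod 89: 12 and 77 (since 12² = 144 ≡ 55).

12, 77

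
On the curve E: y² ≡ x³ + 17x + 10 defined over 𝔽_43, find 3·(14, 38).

(33, 42)

Write P = (14, 38).
Repeated addition: build up to 3P.
2P: tangent at (14, 38): λ = (3·14² + 17)/(2·38) ≡ 3/33. 33⁻¹ ≡ 30 (mod 43), so λ ≡ 3·30 ≡ 4.
  x = λ² - 14 - 14 = 16 - 28 ≡ 31; y = λ·(14 - 31) - 38 ≡ 23. → (31, 23)
3P: (31, 23) + (14, 38). λ = (38 - 23)/(14 - 31) ≡ 15/26 mod 43. 26⁻¹ ≡ 5 (mod 43), so λ ≡ 32.
  x = λ² - 31 - 14 = 1024 - 45 ≡ 33; y = λ·(31 - 33) - 23 ≡ 42. → (33, 42)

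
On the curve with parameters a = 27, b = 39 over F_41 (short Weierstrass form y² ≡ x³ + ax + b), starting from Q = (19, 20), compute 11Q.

(19, 21)

Double-and-add on 11 = (1011)₂. Start with Q = (19, 20) for the leading 1-bit.
double: tangent at (19, 20): λ = (3·19² + 27)/(2·20) ≡ 3/40. 40⁻¹ ≡ 40 (mod 41) since 40·40 = 1600 ≡ 1, so λ ≡ 3·40 ≡ 38.
  x = λ² - 19 - 19 = 1444 - 38 ≡ 12; y = λ·(19 - 12) - 20 ≡ 0. → (12, 0)
double: (12, 0) + (12, 0): same x and y₁ ≡ -y₂, so the sum is O.
add Q: O + (19, 20) = (19, 20) (identity).
double: tangent at (19, 20): λ = (3·19² + 27)/(2·20) ≡ 3/40. 40⁻¹ ≡ 40 (mod 41) since 40·40 = 1600 ≡ 1, so λ ≡ 3·40 ≡ 38.
  x = λ² - 19 - 19 = 1444 - 38 ≡ 12; y = λ·(19 - 12) - 20 ≡ 0. → (12, 0)
add Q: (12, 0) + (19, 20). λ = (20 - 0)/(19 - 12) ≡ 20/7 mod 41. 7⁻¹ ≡ 6 (mod 41) since 7·6 = 42 ≡ 1, so λ ≡ 38.
  x = λ² - 12 - 19 = 1444 - 31 ≡ 19; y = λ·(12 - 19) - 0 ≡ 21. → (19, 21)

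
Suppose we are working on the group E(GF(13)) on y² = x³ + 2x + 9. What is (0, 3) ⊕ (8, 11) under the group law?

(6, 4)

(0, 3) + (8, 11). λ = (11 - 3)/(8 - 0) ≡ 8/8 mod 13. 8⁻¹ ≡ 5 (mod 13), so λ ≡ 1.
  x = λ² - 0 - 8 = 1 - 8 ≡ 6; y = λ·(0 - 6) - 3 ≡ 4. → (6, 4)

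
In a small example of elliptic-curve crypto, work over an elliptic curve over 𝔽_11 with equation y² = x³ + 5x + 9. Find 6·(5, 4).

(1, 2)

Write Q = (5, 4).
Repeated addition: build up to 6Q.
2Q: tangent at (5, 4): λ = (3·5² + 5)/(2·4) ≡ 3/8. 8⁻¹ ≡ 7 (mod 11), so λ ≡ 3·7 ≡ 10.
  x = λ² - 5 - 5 = 100 - 10 ≡ 2; y = λ·(5 - 2) - 4 ≡ 4. → (2, 4)
3Q: (2, 4) + (5, 4). λ = (4 - 4)/(5 - 2) ≡ 0/3 mod 11. 3⁻¹ ≡ 4 (mod 11) since 3·4 = 12 ≡ 1, so λ ≡ 0.
  x = λ² - 2 - 5 = 0 - 7 ≡ 4; y = λ·(2 - 4) - 4 ≡ 7. → (4, 7)
4Q: (4, 7) + (5, 4). λ = (4 - 7)/(5 - 4) ≡ 8/1 mod 11. 1⁻¹ ≡ 1 (mod 11), so λ ≡ 8.
  x = λ² - 4 - 5 = 64 - 9 ≡ 0; y = λ·(4 - 0) - 7 ≡ 3. → (0, 3)
5Q: (0, 3) + (5, 4). λ = (4 - 3)/(5 - 0) ≡ 1/5 mod 11. 5⁻¹ ≡ 9 (mod 11), so λ ≡ 9.
  x = λ² - 0 - 5 = 81 - 5 ≡ 10; y = λ·(0 - 10) - 3 ≡ 6. → (10, 6)
6Q: (10, 6) + (5, 4). λ = (4 - 6)/(5 - 10) ≡ 9/6 mod 11. 6⁻¹ ≡ 2 (mod 11), so λ ≡ 7.
  x = λ² - 10 - 5 = 49 - 15 ≡ 1; y = λ·(10 - 1) - 6 ≡ 2. → (1, 2)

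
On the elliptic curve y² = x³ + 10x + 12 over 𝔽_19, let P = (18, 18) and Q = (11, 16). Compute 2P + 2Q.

First 2P:
Repeated addition: build up to 2P.
2P: tangent at (18, 18): λ = (3·18² + 10)/(2·18) ≡ 13/17. 17⁻¹ ≡ 9 (mod 19) since 17·9 = 153 ≡ 1, so λ ≡ 13·9 ≡ 3.
  x = λ² - 18 - 18 = 9 - 36 ≡ 11; y = λ·(18 - 11) - 18 ≡ 3. → (11, 3)
2P = (11, 3).
Next 2Q:
Repeated addition: build up to 2Q.
2Q: tangent at (11, 16): λ = (3·11² + 10)/(2·16) ≡ 12/13. 13⁻¹ ≡ 3 (mod 19), so λ ≡ 12·3 ≡ 17.
  x = λ² - 11 - 11 = 289 - 22 ≡ 1; y = λ·(11 - 1) - 16 ≡ 2. → (1, 2)
2Q = (1, 2).
Finally 2P + 2Q:
(11, 3) + (1, 2). λ = (2 - 3)/(1 - 11) ≡ 18/9 mod 19. 9⁻¹ ≡ 17 (mod 19) since 9·17 = 153 ≡ 1, so λ ≡ 2.
  x = λ² - 11 - 1 = 4 - 12 ≡ 11; y = λ·(11 - 11) - 3 ≡ 16. → (11, 16)

(11, 16)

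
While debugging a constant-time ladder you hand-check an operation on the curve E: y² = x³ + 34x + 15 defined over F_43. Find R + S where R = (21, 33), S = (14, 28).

(21, 33) + (14, 28). λ = (28 - 33)/(14 - 21) ≡ 38/36 mod 43. 36⁻¹ ≡ 6 (mod 43), so λ ≡ 13.
  x = λ² - 21 - 14 = 169 - 35 ≡ 5; y = λ·(21 - 5) - 33 ≡ 3. → (5, 3)

(5, 3)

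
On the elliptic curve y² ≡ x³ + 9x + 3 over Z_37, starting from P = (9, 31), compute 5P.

Repeated addition: build up to 5P.
2P: tangent at (9, 31): λ = (3·9² + 9)/(2·31) ≡ 30/25. 25⁻¹ ≡ 3 (mod 37), so λ ≡ 30·3 ≡ 16.
  x = λ² - 9 - 9 = 256 - 18 ≡ 16; y = λ·(9 - 16) - 31 ≡ 5. → (16, 5)
3P: (16, 5) + (9, 31). λ = (31 - 5)/(9 - 16) ≡ 26/30 mod 37. 30⁻¹ ≡ 21 (mod 37) since 30·21 = 630 ≡ 1, so λ ≡ 28.
  x = λ² - 16 - 9 = 784 - 25 ≡ 19; y = λ·(16 - 19) - 5 ≡ 22. → (19, 22)
4P: (19, 22) + (9, 31). λ = (31 - 22)/(9 - 19) ≡ 9/27 mod 37. 27⁻¹ ≡ 11 (mod 37), so λ ≡ 25.
  x = λ² - 19 - 9 = 625 - 28 ≡ 5; y = λ·(19 - 5) - 22 ≡ 32. → (5, 32)
5P: (5, 32) + (9, 31). λ = (31 - 32)/(9 - 5) ≡ 36/4 mod 37. 4⁻¹ ≡ 28 (mod 37), so λ ≡ 9.
  x = λ² - 5 - 9 = 81 - 14 ≡ 30; y = λ·(5 - 30) - 32 ≡ 2. → (30, 2)

(30, 2)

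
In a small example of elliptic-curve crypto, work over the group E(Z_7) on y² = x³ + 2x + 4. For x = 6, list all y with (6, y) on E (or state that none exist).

1, 6

x³ + 2x + 4 = 232 ≡ 1 (mod 7).
Square roots of 1 mod 7: 1 and 6 (since 1² = 1 ≡ 1).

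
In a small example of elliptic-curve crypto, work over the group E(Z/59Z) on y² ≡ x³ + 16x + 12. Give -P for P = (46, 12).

-(46, 12) = (46, -12 mod 59) = (46, 47).

(46, 47)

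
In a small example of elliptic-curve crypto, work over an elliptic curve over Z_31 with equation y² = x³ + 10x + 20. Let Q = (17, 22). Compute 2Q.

(5, 3)

tangent at (17, 22): λ = (3·17² + 10)/(2·22) ≡ 9/13. 13⁻¹ ≡ 12 (mod 31) since 13·12 = 156 ≡ 1, so λ ≡ 9·12 ≡ 15.
  x = λ² - 17 - 17 = 225 - 34 ≡ 5; y = λ·(17 - 5) - 22 ≡ 3. → (5, 3)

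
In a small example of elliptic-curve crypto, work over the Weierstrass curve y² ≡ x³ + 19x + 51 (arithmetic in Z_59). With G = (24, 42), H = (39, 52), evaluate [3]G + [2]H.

(8, 19)

First 3G:
Repeated addition: build up to 3G.
2G: tangent at (24, 42): λ = (3·24² + 19)/(2·42) ≡ 36/25. 25⁻¹ ≡ 26 (mod 59) since 25·26 = 650 ≡ 1, so λ ≡ 36·26 ≡ 51.
  x = λ² - 24 - 24 = 2601 - 48 ≡ 16; y = λ·(24 - 16) - 42 ≡ 12. → (16, 12)
3G: (16, 12) + (24, 42). λ = (42 - 12)/(24 - 16) ≡ 30/8 mod 59. 8⁻¹ ≡ 37 (mod 59) since 8·37 = 296 ≡ 1, so λ ≡ 48.
  x = λ² - 16 - 24 = 2304 - 40 ≡ 22; y = λ·(16 - 22) - 12 ≡ 54. → (22, 54)
3G = (22, 54).
Next 2H:
Repeated addition: build up to 2H.
2H: tangent at (39, 52): λ = (3·39² + 19)/(2·52) ≡ 39/45. 45⁻¹ ≡ 21 (mod 59), so λ ≡ 39·21 ≡ 52.
  x = λ² - 39 - 39 = 2704 - 78 ≡ 30; y = λ·(39 - 30) - 52 ≡ 3. → (30, 3)
2H = (30, 3).
Finally 3G + 2H:
(22, 54) + (30, 3). λ = (3 - 54)/(30 - 22) ≡ 8/8 mod 59. 8⁻¹ ≡ 37 (mod 59), so λ ≡ 1.
  x = λ² - 22 - 30 = 1 - 52 ≡ 8; y = λ·(22 - 8) - 54 ≡ 19. → (8, 19)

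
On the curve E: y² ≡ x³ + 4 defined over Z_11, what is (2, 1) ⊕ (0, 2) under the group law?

(1, 4)

(2, 1) + (0, 2). λ = (2 - 1)/(0 - 2) ≡ 1/9 mod 11. 9⁻¹ ≡ 5 (mod 11), so λ ≡ 5.
  x = λ² - 2 - 0 = 25 - 2 ≡ 1; y = λ·(2 - 1) - 1 ≡ 4. → (1, 4)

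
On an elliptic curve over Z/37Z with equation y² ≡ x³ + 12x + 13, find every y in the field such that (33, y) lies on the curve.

x³ + 12x + 13 = 36346 ≡ 12 (mod 37).
Square roots of 12 mod 37: 7 and 30 (since 7² = 49 ≡ 12).

7, 30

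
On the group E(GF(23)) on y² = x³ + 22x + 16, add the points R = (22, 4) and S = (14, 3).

(19, 5)

(22, 4) + (14, 3). λ = (3 - 4)/(14 - 22) ≡ 22/15 mod 23. 15⁻¹ ≡ 20 (mod 23) since 15·20 = 300 ≡ 1, so λ ≡ 3.
  x = λ² - 22 - 14 = 9 - 36 ≡ 19; y = λ·(22 - 19) - 4 ≡ 5. → (19, 5)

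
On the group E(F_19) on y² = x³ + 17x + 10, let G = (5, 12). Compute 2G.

(1, 16)

tangent at (5, 12): λ = (3·5² + 17)/(2·12) ≡ 16/5. 5⁻¹ ≡ 4 (mod 19) since 5·4 = 20 ≡ 1, so λ ≡ 16·4 ≡ 7.
  x = λ² - 5 - 5 = 49 - 10 ≡ 1; y = λ·(5 - 1) - 12 ≡ 16. → (1, 16)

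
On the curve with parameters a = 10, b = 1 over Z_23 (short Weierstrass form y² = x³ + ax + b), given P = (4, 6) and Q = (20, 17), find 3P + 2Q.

First 3P:
Repeated addition: build up to 3P.
2P: tangent at (4, 6): λ = (3·4² + 10)/(2·6) ≡ 12/12. 12⁻¹ ≡ 2 (mod 23), so λ ≡ 12·2 ≡ 1.
  x = λ² - 4 - 4 = 1 - 8 ≡ 16; y = λ·(4 - 16) - 6 ≡ 5. → (16, 5)
3P: (16, 5) + (4, 6). λ = (6 - 5)/(4 - 16) ≡ 1/11 mod 23. 11⁻¹ ≡ 21 (mod 23), so λ ≡ 21.
  x = λ² - 16 - 4 = 441 - 20 ≡ 7; y = λ·(16 - 7) - 5 ≡ 0. → (7, 0)
3P = (7, 0).
Next 2Q:
Repeated addition: build up to 2Q.
2Q: tangent at (20, 17): λ = (3·20² + 10)/(2·17) ≡ 14/11. 11⁻¹ ≡ 21 (mod 23), so λ ≡ 14·21 ≡ 18.
  x = λ² - 20 - 20 = 324 - 40 ≡ 8; y = λ·(20 - 8) - 17 ≡ 15. → (8, 15)
2Q = (8, 15).
Finally 3P + 2Q:
(7, 0) + (8, 15). λ = (15 - 0)/(8 - 7) ≡ 15/1 mod 23. 1⁻¹ ≡ 1 (mod 23), so λ ≡ 15.
  x = λ² - 7 - 8 = 225 - 15 ≡ 3; y = λ·(7 - 3) - 0 ≡ 14. → (3, 14)

(3, 14)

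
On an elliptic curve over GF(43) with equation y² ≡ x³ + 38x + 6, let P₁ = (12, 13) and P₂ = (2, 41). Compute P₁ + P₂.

(42, 28)

(12, 13) + (2, 41). λ = (41 - 13)/(2 - 12) ≡ 28/33 mod 43. 33⁻¹ ≡ 30 (mod 43), so λ ≡ 23.
  x = λ² - 12 - 2 = 529 - 14 ≡ 42; y = λ·(12 - 42) - 13 ≡ 28. → (42, 28)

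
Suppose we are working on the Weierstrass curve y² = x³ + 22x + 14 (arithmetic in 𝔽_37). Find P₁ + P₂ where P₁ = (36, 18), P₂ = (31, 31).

(33, 26)

(36, 18) + (31, 31). λ = (31 - 18)/(31 - 36) ≡ 13/32 mod 37. 32⁻¹ ≡ 22 (mod 37) since 32·22 = 704 ≡ 1, so λ ≡ 27.
  x = λ² - 36 - 31 = 729 - 67 ≡ 33; y = λ·(36 - 33) - 18 ≡ 26. → (33, 26)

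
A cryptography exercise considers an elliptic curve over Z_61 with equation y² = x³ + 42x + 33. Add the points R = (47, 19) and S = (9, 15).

(47, 19) + (9, 15). λ = (15 - 19)/(9 - 47) ≡ 57/23 mod 61. 23⁻¹ ≡ 8 (mod 61), so λ ≡ 29.
  x = λ² - 47 - 9 = 841 - 56 ≡ 53; y = λ·(47 - 53) - 19 ≡ 51. → (53, 51)

(53, 51)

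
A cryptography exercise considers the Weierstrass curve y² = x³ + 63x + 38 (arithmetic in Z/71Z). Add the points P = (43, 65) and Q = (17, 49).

(16, 39)

(43, 65) + (17, 49). λ = (49 - 65)/(17 - 43) ≡ 55/45 mod 71. 45⁻¹ ≡ 30 (mod 71), so λ ≡ 17.
  x = λ² - 43 - 17 = 289 - 60 ≡ 16; y = λ·(43 - 16) - 65 ≡ 39. → (16, 39)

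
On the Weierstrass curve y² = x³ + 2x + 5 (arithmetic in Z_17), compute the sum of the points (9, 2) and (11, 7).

(16, 6)

(9, 2) + (11, 7). λ = (7 - 2)/(11 - 9) ≡ 5/2 mod 17. 2⁻¹ ≡ 9 (mod 17), so λ ≡ 11.
  x = λ² - 9 - 11 = 121 - 20 ≡ 16; y = λ·(9 - 16) - 2 ≡ 6. → (16, 6)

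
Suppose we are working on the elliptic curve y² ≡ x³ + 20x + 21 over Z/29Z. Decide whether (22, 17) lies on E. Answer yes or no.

no

y² = 17² ≡ 28; x³ + 20x + 21 = 11109 ≡ 2 (mod 29). 28 ≠ 2.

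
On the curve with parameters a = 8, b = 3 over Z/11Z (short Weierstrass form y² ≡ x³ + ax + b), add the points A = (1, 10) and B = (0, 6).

(1, 10) + (0, 6). λ = (6 - 10)/(0 - 1) ≡ 7/10 mod 11. 10⁻¹ ≡ 10 (mod 11) since 10·10 = 100 ≡ 1, so λ ≡ 4.
  x = λ² - 1 - 0 = 16 - 1 ≡ 4; y = λ·(1 - 4) - 10 ≡ 0. → (4, 0)

(4, 0)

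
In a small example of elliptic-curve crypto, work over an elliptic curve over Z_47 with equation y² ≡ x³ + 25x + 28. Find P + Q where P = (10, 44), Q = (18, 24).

(37, 0)

(10, 44) + (18, 24). λ = (24 - 44)/(18 - 10) ≡ 27/8 mod 47. 8⁻¹ ≡ 6 (mod 47) since 8·6 = 48 ≡ 1, so λ ≡ 21.
  x = λ² - 10 - 18 = 441 - 28 ≡ 37; y = λ·(10 - 37) - 44 ≡ 0. → (37, 0)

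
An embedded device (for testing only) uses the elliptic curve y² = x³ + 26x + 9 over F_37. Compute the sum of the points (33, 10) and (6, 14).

(33, 10) + (6, 14). λ = (14 - 10)/(6 - 33) ≡ 4/10 mod 37. 10⁻¹ ≡ 26 (mod 37), so λ ≡ 30.
  x = λ² - 33 - 6 = 900 - 39 ≡ 10; y = λ·(33 - 10) - 10 ≡ 14. → (10, 14)

(10, 14)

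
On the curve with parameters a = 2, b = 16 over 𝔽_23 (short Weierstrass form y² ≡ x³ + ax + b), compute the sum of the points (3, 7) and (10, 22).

(16, 21)

(3, 7) + (10, 22). λ = (22 - 7)/(10 - 3) ≡ 15/7 mod 23. 7⁻¹ ≡ 10 (mod 23), so λ ≡ 12.
  x = λ² - 3 - 10 = 144 - 13 ≡ 16; y = λ·(3 - 16) - 7 ≡ 21. → (16, 21)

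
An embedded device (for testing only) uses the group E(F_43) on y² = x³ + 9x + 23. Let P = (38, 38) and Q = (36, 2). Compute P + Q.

(38, 38) + (36, 2). λ = (2 - 38)/(36 - 38) ≡ 7/41 mod 43. 41⁻¹ ≡ 21 (mod 43), so λ ≡ 18.
  x = λ² - 38 - 36 = 324 - 74 ≡ 35; y = λ·(38 - 35) - 38 ≡ 16. → (35, 16)

(35, 16)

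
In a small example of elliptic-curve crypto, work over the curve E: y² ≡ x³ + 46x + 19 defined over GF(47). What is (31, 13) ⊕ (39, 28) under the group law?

(31, 13) + (39, 28). λ = (28 - 13)/(39 - 31) ≡ 15/8 mod 47. 8⁻¹ ≡ 6 (mod 47) since 8·6 = 48 ≡ 1, so λ ≡ 43.
  x = λ² - 31 - 39 = 1849 - 70 ≡ 40; y = λ·(31 - 40) - 13 ≡ 23. → (40, 23)

(40, 23)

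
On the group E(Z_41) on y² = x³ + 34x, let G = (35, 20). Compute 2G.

(4, 6)

tangent at (35, 20): λ = (3·35² + 34)/(2·20) ≡ 19/40. 40⁻¹ ≡ 40 (mod 41), so λ ≡ 19·40 ≡ 22.
  x = λ² - 35 - 35 = 484 - 70 ≡ 4; y = λ·(35 - 4) - 20 ≡ 6. → (4, 6)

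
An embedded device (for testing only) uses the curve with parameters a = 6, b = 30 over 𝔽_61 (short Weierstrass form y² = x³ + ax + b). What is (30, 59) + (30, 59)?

(16, 47)

tangent at (30, 59): λ = (3·30² + 6)/(2·59) ≡ 22/57. 57⁻¹ ≡ 15 (mod 61) since 57·15 = 855 ≡ 1, so λ ≡ 22·15 ≡ 25.
  x = λ² - 30 - 30 = 625 - 60 ≡ 16; y = λ·(30 - 16) - 59 ≡ 47. → (16, 47)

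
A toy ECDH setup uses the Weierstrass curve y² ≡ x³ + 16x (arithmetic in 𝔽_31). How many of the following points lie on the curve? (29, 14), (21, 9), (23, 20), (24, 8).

(29, 14): 14² ≡ 10, rhs ≡ 22 → off.
(21, 9): 9² ≡ 19, rhs ≡ 18 → off.
(23, 20): 20² ≡ 28, rhs ≡ 11 → off.
(24, 8): 8² ≡ 2, rhs ≡ 10 → off.

0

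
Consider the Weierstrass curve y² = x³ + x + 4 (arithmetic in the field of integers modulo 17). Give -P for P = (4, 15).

(4, 2)

-(4, 15) = (4, -15 mod 17) = (4, 2).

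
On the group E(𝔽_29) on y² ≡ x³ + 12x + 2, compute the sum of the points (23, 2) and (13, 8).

(23, 2) + (13, 8). λ = (8 - 2)/(13 - 23) ≡ 6/19 mod 29. 19⁻¹ ≡ 26 (mod 29) since 19·26 = 494 ≡ 1, so λ ≡ 11.
  x = λ² - 23 - 13 = 121 - 36 ≡ 27; y = λ·(23 - 27) - 2 ≡ 12. → (27, 12)

(27, 12)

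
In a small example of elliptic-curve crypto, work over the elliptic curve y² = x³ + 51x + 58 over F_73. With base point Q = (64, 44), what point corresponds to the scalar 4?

(3, 26)

Repeated addition: build up to 4Q.
2Q: tangent at (64, 44): λ = (3·64² + 51)/(2·44) ≡ 2/15. 15⁻¹ ≡ 39 (mod 73), so λ ≡ 2·39 ≡ 5.
  x = λ² - 64 - 64 = 25 - 128 ≡ 43; y = λ·(64 - 43) - 44 ≡ 61. → (43, 61)
3Q: (43, 61) + (64, 44). λ = (44 - 61)/(64 - 43) ≡ 56/21 mod 73. 21⁻¹ ≡ 7 (mod 73), so λ ≡ 27.
  x = λ² - 43 - 64 = 729 - 107 ≡ 38; y = λ·(43 - 38) - 61 ≡ 1. → (38, 1)
4Q: (38, 1) + (64, 44). λ = (44 - 1)/(64 - 38) ≡ 43/26 mod 73. 26⁻¹ ≡ 59 (mod 73), so λ ≡ 55.
  x = λ² - 38 - 64 = 3025 - 102 ≡ 3; y = λ·(38 - 3) - 1 ≡ 26. → (3, 26)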